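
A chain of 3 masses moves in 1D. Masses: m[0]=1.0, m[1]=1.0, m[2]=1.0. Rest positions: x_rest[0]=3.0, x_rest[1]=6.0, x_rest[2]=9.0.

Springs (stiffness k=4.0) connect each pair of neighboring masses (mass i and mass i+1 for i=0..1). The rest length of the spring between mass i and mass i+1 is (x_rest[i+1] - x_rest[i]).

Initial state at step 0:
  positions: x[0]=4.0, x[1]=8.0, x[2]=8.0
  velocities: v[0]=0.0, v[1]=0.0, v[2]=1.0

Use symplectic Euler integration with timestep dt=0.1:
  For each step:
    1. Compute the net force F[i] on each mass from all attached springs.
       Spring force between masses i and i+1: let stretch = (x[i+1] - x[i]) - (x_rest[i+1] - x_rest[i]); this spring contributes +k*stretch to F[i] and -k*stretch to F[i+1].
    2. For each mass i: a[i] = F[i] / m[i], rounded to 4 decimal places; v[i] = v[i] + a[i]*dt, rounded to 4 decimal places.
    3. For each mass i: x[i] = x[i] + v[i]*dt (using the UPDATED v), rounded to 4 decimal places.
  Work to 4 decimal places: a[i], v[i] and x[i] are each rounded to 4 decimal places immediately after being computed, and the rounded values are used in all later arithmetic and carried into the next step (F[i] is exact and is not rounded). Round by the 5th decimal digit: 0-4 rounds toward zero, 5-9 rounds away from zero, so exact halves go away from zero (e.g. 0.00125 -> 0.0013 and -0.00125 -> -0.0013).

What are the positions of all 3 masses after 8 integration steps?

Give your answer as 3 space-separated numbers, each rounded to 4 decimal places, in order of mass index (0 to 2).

Answer: 4.2327 5.5679 10.9995

Derivation:
Step 0: x=[4.0000 8.0000 8.0000] v=[0.0000 0.0000 1.0000]
Step 1: x=[4.0400 7.8400 8.2200] v=[0.4000 -1.6000 2.2000]
Step 2: x=[4.1120 7.5432 8.5448] v=[0.7200 -2.9680 3.2480]
Step 3: x=[4.2013 7.1492 8.9495] v=[0.8925 -3.9398 4.0474]
Step 4: x=[4.2885 6.7093 9.4022] v=[0.8717 -4.3988 4.5273]
Step 5: x=[4.3525 6.2803 9.8672] v=[0.6400 -4.2900 4.6501]
Step 6: x=[4.3736 5.9177 10.3087] v=[0.2111 -3.6264 4.4153]
Step 7: x=[4.3365 5.6689 10.6946] v=[-0.3713 -2.4876 3.8589]
Step 8: x=[4.2327 5.5679 10.9995] v=[-1.0383 -1.0103 3.0486]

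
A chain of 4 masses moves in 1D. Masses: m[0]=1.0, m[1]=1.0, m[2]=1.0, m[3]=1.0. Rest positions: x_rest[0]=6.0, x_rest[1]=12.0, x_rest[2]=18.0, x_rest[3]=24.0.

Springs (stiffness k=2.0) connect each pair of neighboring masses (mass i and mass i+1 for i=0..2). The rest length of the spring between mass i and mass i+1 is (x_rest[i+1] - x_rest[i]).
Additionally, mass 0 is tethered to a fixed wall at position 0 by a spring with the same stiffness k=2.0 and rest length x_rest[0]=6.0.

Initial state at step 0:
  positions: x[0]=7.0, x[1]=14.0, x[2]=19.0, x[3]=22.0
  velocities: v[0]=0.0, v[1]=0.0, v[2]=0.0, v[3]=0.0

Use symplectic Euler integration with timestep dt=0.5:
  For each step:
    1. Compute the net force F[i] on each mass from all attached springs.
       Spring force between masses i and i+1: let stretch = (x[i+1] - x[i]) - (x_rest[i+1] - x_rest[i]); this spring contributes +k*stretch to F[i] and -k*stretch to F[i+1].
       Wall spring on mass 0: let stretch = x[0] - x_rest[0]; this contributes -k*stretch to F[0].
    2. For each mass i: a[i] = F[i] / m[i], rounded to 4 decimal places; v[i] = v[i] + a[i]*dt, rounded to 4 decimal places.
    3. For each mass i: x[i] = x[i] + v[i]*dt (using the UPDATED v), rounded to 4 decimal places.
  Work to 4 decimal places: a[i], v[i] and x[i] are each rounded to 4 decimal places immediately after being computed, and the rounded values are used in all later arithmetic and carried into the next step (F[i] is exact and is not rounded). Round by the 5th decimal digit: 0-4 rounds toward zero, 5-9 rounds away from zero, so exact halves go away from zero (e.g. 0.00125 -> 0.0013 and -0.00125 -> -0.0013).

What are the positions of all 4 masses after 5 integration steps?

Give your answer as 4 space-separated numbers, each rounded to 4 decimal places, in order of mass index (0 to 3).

Answer: 3.8438 11.1875 18.8750 24.6250

Derivation:
Step 0: x=[7.0000 14.0000 19.0000 22.0000] v=[0.0000 0.0000 0.0000 0.0000]
Step 1: x=[7.0000 13.0000 18.0000 23.5000] v=[0.0000 -2.0000 -2.0000 3.0000]
Step 2: x=[6.5000 11.5000 17.2500 25.2500] v=[-1.0000 -3.0000 -1.5000 3.5000]
Step 3: x=[5.2500 10.3750 17.6250 26.0000] v=[-2.5000 -2.2500 0.7500 1.5000]
Step 4: x=[3.9375 10.3125 18.5625 25.5625] v=[-2.6250 -0.1250 1.8750 -0.8750]
Step 5: x=[3.8438 11.1875 18.8750 24.6250] v=[-0.1875 1.7500 0.6250 -1.8750]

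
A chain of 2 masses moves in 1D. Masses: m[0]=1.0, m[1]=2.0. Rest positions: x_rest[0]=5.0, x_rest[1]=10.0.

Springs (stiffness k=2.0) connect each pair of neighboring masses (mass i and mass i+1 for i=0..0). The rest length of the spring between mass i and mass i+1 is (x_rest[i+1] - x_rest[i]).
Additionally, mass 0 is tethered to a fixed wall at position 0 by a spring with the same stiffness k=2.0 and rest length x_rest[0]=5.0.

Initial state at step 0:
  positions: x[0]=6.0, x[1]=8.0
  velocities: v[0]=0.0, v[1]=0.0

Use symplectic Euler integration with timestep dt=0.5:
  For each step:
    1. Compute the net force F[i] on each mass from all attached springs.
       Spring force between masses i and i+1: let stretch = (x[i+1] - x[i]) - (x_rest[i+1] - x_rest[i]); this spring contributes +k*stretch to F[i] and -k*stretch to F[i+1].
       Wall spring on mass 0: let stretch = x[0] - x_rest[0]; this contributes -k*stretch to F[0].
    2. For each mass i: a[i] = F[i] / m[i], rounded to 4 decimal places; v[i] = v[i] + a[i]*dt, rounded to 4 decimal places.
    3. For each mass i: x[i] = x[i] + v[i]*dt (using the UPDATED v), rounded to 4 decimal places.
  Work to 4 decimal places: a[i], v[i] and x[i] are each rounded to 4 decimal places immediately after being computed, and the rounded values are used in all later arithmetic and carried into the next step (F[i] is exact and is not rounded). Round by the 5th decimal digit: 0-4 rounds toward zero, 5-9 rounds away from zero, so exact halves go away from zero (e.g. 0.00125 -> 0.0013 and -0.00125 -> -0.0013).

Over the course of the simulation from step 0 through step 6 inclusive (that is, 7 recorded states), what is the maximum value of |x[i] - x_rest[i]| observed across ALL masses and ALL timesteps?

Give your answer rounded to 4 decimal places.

Step 0: x=[6.0000 8.0000] v=[0.0000 0.0000]
Step 1: x=[4.0000 8.7500] v=[-4.0000 1.5000]
Step 2: x=[2.3750 9.5625] v=[-3.2500 1.6250]
Step 3: x=[3.1563 9.8282] v=[1.5625 0.5313]
Step 4: x=[5.6954 9.6759] v=[5.0781 -0.3047]
Step 5: x=[7.3770 9.7785] v=[3.3632 0.2051]
Step 6: x=[6.5709 10.5307] v=[-1.6123 1.5044]
Max displacement = 2.6250

Answer: 2.6250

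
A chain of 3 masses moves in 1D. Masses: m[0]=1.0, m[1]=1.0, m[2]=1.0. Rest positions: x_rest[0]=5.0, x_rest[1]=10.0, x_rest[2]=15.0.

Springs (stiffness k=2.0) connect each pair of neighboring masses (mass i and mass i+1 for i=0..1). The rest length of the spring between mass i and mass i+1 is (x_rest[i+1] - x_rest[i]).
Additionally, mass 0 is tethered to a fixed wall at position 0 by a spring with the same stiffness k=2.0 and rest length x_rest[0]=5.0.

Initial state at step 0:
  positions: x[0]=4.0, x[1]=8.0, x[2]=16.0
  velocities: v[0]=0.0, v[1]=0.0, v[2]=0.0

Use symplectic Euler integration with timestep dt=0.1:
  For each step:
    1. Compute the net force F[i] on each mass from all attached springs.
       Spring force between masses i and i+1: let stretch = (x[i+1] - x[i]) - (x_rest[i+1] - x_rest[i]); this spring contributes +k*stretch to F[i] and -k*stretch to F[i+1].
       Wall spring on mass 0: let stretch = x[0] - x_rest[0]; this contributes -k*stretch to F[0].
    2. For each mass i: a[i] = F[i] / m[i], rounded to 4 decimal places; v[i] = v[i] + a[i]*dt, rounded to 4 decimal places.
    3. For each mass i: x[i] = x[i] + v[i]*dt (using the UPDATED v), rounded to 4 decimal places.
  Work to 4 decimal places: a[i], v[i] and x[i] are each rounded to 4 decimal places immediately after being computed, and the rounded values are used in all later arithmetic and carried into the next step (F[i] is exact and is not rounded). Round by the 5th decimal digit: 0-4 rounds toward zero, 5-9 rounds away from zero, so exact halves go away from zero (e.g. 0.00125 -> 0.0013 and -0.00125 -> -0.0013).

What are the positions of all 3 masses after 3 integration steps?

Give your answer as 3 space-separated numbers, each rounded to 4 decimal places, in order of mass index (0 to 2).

Step 0: x=[4.0000 8.0000 16.0000] v=[0.0000 0.0000 0.0000]
Step 1: x=[4.0000 8.0800 15.9400] v=[0.0000 0.8000 -0.6000]
Step 2: x=[4.0016 8.2356 15.8228] v=[0.0160 1.5560 -1.1720]
Step 3: x=[4.0079 8.4583 15.6539] v=[0.0625 2.2266 -1.6894]

Answer: 4.0079 8.4583 15.6539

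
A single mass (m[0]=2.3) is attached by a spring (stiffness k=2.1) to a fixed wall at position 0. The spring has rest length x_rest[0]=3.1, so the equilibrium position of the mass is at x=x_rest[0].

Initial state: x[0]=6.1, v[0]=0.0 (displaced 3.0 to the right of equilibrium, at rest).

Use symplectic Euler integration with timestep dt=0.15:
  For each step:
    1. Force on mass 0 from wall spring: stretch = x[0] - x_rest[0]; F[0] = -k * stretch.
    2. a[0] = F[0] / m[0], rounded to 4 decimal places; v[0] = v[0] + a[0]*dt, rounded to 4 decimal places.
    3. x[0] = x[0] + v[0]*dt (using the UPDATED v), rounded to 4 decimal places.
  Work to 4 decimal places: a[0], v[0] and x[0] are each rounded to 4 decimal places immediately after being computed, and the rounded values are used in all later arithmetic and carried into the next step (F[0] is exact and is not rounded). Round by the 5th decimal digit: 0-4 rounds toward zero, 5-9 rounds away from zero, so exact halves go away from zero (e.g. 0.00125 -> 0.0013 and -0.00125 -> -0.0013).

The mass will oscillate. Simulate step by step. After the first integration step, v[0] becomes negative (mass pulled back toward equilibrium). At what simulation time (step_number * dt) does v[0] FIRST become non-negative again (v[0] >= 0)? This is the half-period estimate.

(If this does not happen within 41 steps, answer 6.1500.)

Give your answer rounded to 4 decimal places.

Step 0: x=[6.1000] v=[0.0000]
Step 1: x=[6.0384] v=[-0.4109]
Step 2: x=[5.9164] v=[-0.8133]
Step 3: x=[5.7366] v=[-1.1990]
Step 4: x=[5.5026] v=[-1.5601]
Step 5: x=[5.2192] v=[-1.8892]
Step 6: x=[4.8923] v=[-2.1794]
Step 7: x=[4.5286] v=[-2.4249]
Step 8: x=[4.1355] v=[-2.6206]
Step 9: x=[3.7211] v=[-2.7624]
Step 10: x=[3.2940] v=[-2.8475]
Step 11: x=[2.8629] v=[-2.8741]
Step 12: x=[2.4367] v=[-2.8416]
Step 13: x=[2.0241] v=[-2.7508]
Step 14: x=[1.6336] v=[-2.6035]
Step 15: x=[1.2732] v=[-2.4027]
Step 16: x=[0.9503] v=[-2.1525]
Step 17: x=[0.6716] v=[-1.8581]
Step 18: x=[0.4428] v=[-1.5255]
Step 19: x=[0.2686] v=[-1.1616]
Step 20: x=[0.1525] v=[-0.7738]
Step 21: x=[0.0970] v=[-0.3701]
Step 22: x=[0.1032] v=[0.0412]
First v>=0 after going negative at step 22, time=3.3000

Answer: 3.3000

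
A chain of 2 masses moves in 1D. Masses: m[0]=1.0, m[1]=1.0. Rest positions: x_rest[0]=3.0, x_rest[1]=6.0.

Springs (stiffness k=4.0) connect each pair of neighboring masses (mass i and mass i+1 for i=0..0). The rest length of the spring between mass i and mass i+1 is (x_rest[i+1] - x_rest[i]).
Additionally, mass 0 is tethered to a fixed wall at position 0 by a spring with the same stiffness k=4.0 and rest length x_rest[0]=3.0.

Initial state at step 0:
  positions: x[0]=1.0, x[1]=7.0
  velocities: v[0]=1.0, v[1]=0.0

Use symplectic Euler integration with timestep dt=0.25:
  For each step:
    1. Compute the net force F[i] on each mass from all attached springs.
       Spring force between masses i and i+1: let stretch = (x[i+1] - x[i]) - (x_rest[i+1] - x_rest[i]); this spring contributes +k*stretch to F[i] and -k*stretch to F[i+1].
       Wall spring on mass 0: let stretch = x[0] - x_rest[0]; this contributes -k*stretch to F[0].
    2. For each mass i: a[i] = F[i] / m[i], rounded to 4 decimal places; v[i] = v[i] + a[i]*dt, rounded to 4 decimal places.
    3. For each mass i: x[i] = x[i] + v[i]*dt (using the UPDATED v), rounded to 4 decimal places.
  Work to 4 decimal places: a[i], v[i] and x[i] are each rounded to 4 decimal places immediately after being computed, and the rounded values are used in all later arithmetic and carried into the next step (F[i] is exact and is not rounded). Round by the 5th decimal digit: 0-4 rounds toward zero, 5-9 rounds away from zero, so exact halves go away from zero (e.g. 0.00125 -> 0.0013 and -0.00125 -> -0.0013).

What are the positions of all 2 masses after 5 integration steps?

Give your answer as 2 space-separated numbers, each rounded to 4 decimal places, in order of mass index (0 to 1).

Step 0: x=[1.0000 7.0000] v=[1.0000 0.0000]
Step 1: x=[2.5000 6.2500] v=[6.0000 -3.0000]
Step 2: x=[4.3125 5.3125] v=[7.2500 -3.7500]
Step 3: x=[5.2969 4.8750] v=[3.9375 -1.7500]
Step 4: x=[4.8516 5.2930] v=[-1.7813 1.6719]
Step 5: x=[3.3037 6.3506] v=[-6.1915 4.2305]

Answer: 3.3037 6.3506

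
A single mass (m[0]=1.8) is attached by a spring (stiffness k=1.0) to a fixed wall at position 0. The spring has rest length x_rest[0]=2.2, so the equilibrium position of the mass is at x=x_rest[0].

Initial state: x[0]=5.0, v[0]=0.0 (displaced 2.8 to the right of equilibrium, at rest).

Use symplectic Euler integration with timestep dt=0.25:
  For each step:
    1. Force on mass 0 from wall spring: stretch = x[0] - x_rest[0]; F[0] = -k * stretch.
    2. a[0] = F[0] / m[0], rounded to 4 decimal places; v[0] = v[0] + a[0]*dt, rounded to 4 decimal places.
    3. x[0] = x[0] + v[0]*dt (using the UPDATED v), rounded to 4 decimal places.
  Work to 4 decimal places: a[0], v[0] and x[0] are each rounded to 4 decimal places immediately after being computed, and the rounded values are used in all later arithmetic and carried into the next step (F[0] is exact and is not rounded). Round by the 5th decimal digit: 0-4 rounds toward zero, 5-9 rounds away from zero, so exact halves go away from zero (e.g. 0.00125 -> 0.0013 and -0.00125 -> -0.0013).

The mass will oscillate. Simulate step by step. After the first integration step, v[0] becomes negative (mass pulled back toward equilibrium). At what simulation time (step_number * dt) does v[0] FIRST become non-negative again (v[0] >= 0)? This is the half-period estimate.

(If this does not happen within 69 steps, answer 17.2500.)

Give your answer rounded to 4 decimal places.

Step 0: x=[5.0000] v=[0.0000]
Step 1: x=[4.9028] v=[-0.3889]
Step 2: x=[4.7117] v=[-0.7643]
Step 3: x=[4.4334] v=[-1.1132]
Step 4: x=[4.0776] v=[-1.4234]
Step 5: x=[3.6566] v=[-1.6842]
Step 6: x=[3.1850] v=[-1.8865]
Step 7: x=[2.6792] v=[-2.0233]
Step 8: x=[2.1567] v=[-2.0899]
Step 9: x=[1.6357] v=[-2.0839]
Step 10: x=[1.1343] v=[-2.0055]
Step 11: x=[0.6699] v=[-1.8575]
Step 12: x=[0.2587] v=[-1.6450]
Step 13: x=[-0.0852] v=[-1.3754]
Step 14: x=[-0.3497] v=[-1.0580]
Step 15: x=[-0.5257] v=[-0.7039]
Step 16: x=[-0.6070] v=[-0.3253]
Step 17: x=[-0.5909] v=[0.0646]
First v>=0 after going negative at step 17, time=4.2500

Answer: 4.2500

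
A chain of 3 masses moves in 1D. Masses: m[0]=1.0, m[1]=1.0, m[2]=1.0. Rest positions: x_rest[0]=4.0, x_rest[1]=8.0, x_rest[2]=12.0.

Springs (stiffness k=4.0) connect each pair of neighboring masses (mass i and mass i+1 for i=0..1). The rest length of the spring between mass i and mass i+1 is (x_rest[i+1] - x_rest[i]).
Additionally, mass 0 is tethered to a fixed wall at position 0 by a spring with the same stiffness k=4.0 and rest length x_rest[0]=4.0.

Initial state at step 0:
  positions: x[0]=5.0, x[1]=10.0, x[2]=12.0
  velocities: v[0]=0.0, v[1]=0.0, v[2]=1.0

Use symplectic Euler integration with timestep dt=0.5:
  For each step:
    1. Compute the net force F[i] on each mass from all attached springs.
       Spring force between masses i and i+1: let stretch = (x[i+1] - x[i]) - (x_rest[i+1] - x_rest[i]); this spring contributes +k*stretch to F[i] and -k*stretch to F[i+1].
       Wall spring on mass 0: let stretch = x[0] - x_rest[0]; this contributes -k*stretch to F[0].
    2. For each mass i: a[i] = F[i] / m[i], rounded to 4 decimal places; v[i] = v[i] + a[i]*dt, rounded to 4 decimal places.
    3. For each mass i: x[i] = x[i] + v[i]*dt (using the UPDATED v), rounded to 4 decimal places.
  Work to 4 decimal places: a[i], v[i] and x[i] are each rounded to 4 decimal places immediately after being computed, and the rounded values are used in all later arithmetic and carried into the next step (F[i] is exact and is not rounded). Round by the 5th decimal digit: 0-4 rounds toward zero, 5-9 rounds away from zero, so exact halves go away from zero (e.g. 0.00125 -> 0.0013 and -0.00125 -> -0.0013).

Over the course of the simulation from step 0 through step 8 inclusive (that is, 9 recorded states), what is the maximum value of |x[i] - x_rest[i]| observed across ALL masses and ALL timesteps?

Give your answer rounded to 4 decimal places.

Step 0: x=[5.0000 10.0000 12.0000] v=[0.0000 0.0000 1.0000]
Step 1: x=[5.0000 7.0000 14.5000] v=[0.0000 -6.0000 5.0000]
Step 2: x=[2.0000 9.5000 13.5000] v=[-6.0000 5.0000 -2.0000]
Step 3: x=[4.5000 8.5000 12.5000] v=[5.0000 -2.0000 -2.0000]
Step 4: x=[6.5000 7.5000 11.5000] v=[4.0000 -2.0000 -2.0000]
Step 5: x=[3.0000 9.5000 10.5000] v=[-7.0000 4.0000 -2.0000]
Step 6: x=[3.0000 6.0000 12.5000] v=[0.0000 -7.0000 4.0000]
Step 7: x=[3.0000 6.0000 12.0000] v=[0.0000 0.0000 -1.0000]
Step 8: x=[3.0000 9.0000 9.5000] v=[0.0000 6.0000 -5.0000]
Max displacement = 2.5000

Answer: 2.5000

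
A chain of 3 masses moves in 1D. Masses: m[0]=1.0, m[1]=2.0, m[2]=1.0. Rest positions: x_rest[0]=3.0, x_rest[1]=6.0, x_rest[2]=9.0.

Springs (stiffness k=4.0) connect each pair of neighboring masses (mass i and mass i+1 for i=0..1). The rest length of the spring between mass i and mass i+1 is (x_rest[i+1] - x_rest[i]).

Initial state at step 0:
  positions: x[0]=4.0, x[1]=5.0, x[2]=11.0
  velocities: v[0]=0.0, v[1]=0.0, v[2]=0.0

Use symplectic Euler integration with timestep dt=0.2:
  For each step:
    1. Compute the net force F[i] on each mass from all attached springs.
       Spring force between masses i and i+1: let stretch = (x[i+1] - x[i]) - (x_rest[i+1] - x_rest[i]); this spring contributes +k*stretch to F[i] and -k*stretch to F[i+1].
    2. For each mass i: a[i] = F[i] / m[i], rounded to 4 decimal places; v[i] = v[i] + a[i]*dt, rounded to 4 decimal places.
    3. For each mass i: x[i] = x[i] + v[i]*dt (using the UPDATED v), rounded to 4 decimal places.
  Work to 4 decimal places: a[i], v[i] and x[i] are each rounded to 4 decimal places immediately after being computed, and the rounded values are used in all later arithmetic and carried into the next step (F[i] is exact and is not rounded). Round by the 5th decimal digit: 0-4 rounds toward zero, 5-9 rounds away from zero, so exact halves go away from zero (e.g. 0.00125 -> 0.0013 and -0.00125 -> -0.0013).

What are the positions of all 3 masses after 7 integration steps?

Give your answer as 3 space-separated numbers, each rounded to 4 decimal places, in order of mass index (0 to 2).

Answer: 3.2358 6.7707 8.2228

Derivation:
Step 0: x=[4.0000 5.0000 11.0000] v=[0.0000 0.0000 0.0000]
Step 1: x=[3.6800 5.4000 10.5200] v=[-1.6000 2.0000 -2.4000]
Step 2: x=[3.1552 6.0720 9.7008] v=[-2.6240 3.3600 -4.0960]
Step 3: x=[2.6171 6.8010 8.7810] v=[-2.6906 3.6448 -4.5990]
Step 4: x=[2.2684 7.3536 8.0244] v=[-1.7435 2.7632 -3.7830]
Step 5: x=[2.2533 7.5531 7.6405] v=[-0.0753 0.9974 -1.9196]
Step 6: x=[2.6062 7.3356 7.7226] v=[1.7645 -1.0876 0.4105]
Step 7: x=[3.2358 6.7707 8.2228] v=[3.1480 -2.8246 2.5009]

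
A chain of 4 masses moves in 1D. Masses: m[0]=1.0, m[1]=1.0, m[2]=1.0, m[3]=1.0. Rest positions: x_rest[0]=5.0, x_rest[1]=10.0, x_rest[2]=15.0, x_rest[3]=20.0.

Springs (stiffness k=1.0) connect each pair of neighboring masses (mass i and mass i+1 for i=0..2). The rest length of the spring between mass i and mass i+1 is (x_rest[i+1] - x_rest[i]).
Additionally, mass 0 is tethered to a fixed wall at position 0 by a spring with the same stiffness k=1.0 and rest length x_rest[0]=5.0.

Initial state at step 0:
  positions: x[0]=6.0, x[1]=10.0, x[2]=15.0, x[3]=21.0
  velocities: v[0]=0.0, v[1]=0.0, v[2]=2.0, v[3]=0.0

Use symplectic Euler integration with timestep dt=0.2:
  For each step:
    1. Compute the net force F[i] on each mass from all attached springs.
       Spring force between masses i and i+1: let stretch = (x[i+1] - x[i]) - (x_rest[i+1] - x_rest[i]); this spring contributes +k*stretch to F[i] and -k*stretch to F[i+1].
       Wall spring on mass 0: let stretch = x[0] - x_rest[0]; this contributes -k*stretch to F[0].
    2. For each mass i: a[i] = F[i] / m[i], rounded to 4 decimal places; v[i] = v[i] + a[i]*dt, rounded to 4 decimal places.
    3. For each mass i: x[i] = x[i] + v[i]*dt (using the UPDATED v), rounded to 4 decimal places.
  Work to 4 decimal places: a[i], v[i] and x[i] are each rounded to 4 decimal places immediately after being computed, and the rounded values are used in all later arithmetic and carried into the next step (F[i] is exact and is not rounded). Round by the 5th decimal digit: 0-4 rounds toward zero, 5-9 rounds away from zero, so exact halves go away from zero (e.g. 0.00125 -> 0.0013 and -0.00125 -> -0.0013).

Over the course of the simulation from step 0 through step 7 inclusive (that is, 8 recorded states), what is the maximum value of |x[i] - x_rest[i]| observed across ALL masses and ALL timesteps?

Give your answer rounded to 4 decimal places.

Step 0: x=[6.0000 10.0000 15.0000 21.0000] v=[0.0000 0.0000 2.0000 0.0000]
Step 1: x=[5.9200 10.0400 15.4400 20.9600] v=[-0.4000 0.2000 2.2000 -0.2000]
Step 2: x=[5.7680 10.1312 15.8848 20.8992] v=[-0.7600 0.4560 2.2240 -0.3040]
Step 3: x=[5.5598 10.2780 16.3000 20.8378] v=[-1.0410 0.7341 2.0762 -0.3069]
Step 4: x=[5.3179 10.4770 16.6559 20.7949] v=[-1.2093 0.9949 1.7794 -0.2145]
Step 5: x=[5.0697 10.7168 16.9302 20.7864] v=[-1.2411 1.1989 1.3714 -0.0423]
Step 6: x=[4.8446 10.9792 17.1102 20.8237] v=[-1.1256 1.3122 0.9000 0.1865]
Step 7: x=[4.6711 11.2415 17.1935 20.9125] v=[-0.8676 1.3115 0.4165 0.4438]
Max displacement = 2.1935

Answer: 2.1935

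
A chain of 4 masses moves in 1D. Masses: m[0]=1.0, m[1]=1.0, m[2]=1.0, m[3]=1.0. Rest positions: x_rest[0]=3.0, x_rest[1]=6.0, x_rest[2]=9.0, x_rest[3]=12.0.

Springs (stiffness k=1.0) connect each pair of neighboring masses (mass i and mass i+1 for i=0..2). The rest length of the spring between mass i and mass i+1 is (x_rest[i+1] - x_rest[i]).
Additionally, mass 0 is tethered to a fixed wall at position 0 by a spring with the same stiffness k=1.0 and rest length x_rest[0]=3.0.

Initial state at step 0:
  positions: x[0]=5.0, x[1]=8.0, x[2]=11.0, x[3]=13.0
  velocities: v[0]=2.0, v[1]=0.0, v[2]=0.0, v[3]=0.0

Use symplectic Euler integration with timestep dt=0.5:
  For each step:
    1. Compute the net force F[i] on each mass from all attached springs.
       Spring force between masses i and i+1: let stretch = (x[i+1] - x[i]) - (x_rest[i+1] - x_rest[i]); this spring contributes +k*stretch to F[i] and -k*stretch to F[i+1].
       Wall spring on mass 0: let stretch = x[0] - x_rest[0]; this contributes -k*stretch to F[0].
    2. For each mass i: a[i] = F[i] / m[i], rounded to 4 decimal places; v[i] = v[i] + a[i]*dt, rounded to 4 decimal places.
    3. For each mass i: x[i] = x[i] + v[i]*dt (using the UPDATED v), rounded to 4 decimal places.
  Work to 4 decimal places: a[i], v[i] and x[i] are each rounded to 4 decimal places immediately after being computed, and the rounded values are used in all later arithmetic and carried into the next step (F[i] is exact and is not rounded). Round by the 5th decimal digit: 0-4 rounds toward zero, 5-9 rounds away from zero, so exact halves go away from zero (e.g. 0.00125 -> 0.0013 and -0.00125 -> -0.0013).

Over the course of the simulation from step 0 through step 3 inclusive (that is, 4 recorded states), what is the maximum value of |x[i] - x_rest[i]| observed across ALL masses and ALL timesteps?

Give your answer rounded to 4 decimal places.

Step 0: x=[5.0000 8.0000 11.0000 13.0000] v=[2.0000 0.0000 0.0000 0.0000]
Step 1: x=[5.5000 8.0000 10.7500 13.2500] v=[1.0000 0.0000 -0.5000 0.5000]
Step 2: x=[5.2500 8.0625 10.4375 13.6250] v=[-0.5000 0.1250 -0.6250 0.7500]
Step 3: x=[4.3906 8.0156 10.3281 13.9532] v=[-1.7188 -0.0938 -0.2188 0.6563]
Max displacement = 2.5000

Answer: 2.5000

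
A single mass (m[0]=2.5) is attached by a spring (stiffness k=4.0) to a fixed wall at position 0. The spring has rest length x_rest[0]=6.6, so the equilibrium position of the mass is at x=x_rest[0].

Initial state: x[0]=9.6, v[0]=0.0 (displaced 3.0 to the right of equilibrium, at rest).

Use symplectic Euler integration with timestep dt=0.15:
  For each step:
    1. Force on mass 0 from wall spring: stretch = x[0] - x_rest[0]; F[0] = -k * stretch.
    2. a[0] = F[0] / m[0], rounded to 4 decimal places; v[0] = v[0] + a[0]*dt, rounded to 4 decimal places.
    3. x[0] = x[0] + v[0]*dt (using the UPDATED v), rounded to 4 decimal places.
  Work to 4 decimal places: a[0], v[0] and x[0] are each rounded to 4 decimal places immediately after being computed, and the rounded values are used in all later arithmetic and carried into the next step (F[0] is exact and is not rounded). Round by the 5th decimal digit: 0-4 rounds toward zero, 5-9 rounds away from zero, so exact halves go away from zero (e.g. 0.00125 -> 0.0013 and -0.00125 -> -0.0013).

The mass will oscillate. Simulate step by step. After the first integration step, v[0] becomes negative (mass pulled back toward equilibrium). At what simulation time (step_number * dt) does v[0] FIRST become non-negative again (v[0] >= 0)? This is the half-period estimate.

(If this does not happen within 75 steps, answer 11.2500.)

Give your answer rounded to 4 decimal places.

Answer: 2.5500

Derivation:
Step 0: x=[9.6000] v=[0.0000]
Step 1: x=[9.4920] v=[-0.7200]
Step 2: x=[9.2799] v=[-1.4141]
Step 3: x=[8.9713] v=[-2.0573]
Step 4: x=[8.5773] v=[-2.6264]
Step 5: x=[8.1122] v=[-3.1010]
Step 6: x=[7.5926] v=[-3.4639]
Step 7: x=[7.0373] v=[-3.7021]
Step 8: x=[6.4662] v=[-3.8071]
Step 9: x=[5.9000] v=[-3.7750]
Step 10: x=[5.3590] v=[-3.6070]
Step 11: x=[4.8626] v=[-3.3092]
Step 12: x=[4.4288] v=[-2.8922]
Step 13: x=[4.0731] v=[-2.3711]
Step 14: x=[3.8084] v=[-1.7647]
Step 15: x=[3.6442] v=[-1.0947]
Step 16: x=[3.5864] v=[-0.3853]
Step 17: x=[3.6371] v=[0.3380]
First v>=0 after going negative at step 17, time=2.5500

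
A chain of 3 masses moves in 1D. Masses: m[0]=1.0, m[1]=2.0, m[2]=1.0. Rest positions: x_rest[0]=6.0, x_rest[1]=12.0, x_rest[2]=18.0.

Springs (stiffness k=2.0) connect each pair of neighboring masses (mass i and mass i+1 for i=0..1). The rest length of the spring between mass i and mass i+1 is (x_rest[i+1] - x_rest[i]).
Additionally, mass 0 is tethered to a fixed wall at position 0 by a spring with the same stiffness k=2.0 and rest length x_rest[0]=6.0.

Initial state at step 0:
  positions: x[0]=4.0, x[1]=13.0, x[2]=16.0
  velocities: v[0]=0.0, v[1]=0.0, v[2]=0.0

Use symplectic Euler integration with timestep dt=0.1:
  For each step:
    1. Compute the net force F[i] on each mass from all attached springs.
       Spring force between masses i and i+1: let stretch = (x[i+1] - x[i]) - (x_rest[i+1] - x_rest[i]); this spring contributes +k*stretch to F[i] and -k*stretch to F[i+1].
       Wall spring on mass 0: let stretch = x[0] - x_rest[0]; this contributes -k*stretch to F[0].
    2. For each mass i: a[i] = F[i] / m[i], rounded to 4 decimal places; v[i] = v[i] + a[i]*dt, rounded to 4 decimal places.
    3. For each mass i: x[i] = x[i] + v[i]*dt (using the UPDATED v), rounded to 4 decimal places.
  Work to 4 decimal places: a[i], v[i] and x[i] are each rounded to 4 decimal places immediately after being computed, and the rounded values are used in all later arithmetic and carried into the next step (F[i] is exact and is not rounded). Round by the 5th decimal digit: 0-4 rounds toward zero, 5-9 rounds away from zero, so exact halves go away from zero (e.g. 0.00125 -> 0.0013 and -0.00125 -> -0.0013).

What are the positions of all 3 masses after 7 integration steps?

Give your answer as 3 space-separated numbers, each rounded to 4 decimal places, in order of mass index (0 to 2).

Step 0: x=[4.0000 13.0000 16.0000] v=[0.0000 0.0000 0.0000]
Step 1: x=[4.1000 12.9400 16.0600] v=[1.0000 -0.6000 0.6000]
Step 2: x=[4.2948 12.8228 16.1776] v=[1.9480 -1.1720 1.1760]
Step 3: x=[4.5743 12.6539 16.3481] v=[2.7946 -1.6893 1.7050]
Step 4: x=[4.9239 12.4411 16.5647] v=[3.4957 -2.1278 2.1662]
Step 5: x=[5.3253 12.1944 16.8189] v=[4.0144 -2.4672 2.5415]
Step 6: x=[5.7576 11.9252 17.1006] v=[4.3232 -2.6917 2.8166]
Step 7: x=[6.1981 11.6461 17.3988] v=[4.4052 -2.7909 2.9815]

Answer: 6.1981 11.6461 17.3988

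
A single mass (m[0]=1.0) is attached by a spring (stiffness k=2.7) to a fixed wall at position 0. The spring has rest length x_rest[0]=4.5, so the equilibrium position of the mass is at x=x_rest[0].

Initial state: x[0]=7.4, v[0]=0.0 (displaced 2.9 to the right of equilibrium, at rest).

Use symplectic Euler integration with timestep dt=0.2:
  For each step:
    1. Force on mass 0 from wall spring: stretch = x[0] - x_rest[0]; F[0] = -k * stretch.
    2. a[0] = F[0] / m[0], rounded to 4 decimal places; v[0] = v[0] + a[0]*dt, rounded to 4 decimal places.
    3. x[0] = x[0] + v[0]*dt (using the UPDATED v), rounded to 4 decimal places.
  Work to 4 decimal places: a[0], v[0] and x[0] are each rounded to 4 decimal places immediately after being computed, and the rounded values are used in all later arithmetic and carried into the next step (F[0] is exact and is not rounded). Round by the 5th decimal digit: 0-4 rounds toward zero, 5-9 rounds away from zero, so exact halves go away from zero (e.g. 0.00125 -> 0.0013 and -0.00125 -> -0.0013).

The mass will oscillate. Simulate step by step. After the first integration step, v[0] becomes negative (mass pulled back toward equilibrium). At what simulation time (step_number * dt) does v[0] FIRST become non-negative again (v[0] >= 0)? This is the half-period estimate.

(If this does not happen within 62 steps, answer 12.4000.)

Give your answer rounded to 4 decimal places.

Answer: 2.0000

Derivation:
Step 0: x=[7.4000] v=[0.0000]
Step 1: x=[7.0868] v=[-1.5660]
Step 2: x=[6.4942] v=[-2.9629]
Step 3: x=[5.6862] v=[-4.0398]
Step 4: x=[4.7501] v=[-4.6803]
Step 5: x=[3.7870] v=[-4.8154]
Step 6: x=[2.9009] v=[-4.4304]
Step 7: x=[2.1875] v=[-3.5669]
Step 8: x=[1.7239] v=[-2.3181]
Step 9: x=[1.5601] v=[-0.8190]
Step 10: x=[1.7138] v=[0.7685]
First v>=0 after going negative at step 10, time=2.0000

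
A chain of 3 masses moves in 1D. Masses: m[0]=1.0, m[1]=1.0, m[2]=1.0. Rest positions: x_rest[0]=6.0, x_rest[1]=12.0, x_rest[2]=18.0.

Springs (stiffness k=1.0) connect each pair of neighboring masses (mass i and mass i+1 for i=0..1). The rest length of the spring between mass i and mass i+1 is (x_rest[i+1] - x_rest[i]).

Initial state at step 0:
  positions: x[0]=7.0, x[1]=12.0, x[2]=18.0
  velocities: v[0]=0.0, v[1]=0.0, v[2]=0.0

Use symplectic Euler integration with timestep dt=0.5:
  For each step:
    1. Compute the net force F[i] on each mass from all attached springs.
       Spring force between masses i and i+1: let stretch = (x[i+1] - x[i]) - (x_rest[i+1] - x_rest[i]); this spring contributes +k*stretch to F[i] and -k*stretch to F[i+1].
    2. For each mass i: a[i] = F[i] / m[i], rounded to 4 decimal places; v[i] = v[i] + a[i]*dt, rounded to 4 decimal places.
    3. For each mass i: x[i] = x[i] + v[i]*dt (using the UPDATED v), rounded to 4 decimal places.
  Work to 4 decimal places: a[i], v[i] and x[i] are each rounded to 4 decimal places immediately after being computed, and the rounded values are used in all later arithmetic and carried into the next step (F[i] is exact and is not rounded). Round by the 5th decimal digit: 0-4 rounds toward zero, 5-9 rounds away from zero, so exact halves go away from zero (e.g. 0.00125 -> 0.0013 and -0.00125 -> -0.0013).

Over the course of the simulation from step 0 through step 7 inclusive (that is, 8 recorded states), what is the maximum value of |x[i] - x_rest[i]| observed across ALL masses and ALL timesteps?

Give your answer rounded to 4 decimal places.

Answer: 1.0102

Derivation:
Step 0: x=[7.0000 12.0000 18.0000] v=[0.0000 0.0000 0.0000]
Step 1: x=[6.7500 12.2500 18.0000] v=[-0.5000 0.5000 0.0000]
Step 2: x=[6.3750 12.5625 18.0625] v=[-0.7500 0.6250 0.1250]
Step 3: x=[6.0469 12.7032 18.2500] v=[-0.6563 0.2813 0.3750]
Step 4: x=[5.8828 12.5665 18.5508] v=[-0.3282 -0.2735 0.6016]
Step 5: x=[5.8897 12.2549 18.8556] v=[0.0137 -0.6232 0.6095]
Step 6: x=[5.9879 12.0022 19.0102] v=[0.1963 -0.5055 0.3092]
Step 7: x=[6.0897 11.9979 18.9128] v=[0.2035 -0.0087 -0.1948]
Max displacement = 1.0102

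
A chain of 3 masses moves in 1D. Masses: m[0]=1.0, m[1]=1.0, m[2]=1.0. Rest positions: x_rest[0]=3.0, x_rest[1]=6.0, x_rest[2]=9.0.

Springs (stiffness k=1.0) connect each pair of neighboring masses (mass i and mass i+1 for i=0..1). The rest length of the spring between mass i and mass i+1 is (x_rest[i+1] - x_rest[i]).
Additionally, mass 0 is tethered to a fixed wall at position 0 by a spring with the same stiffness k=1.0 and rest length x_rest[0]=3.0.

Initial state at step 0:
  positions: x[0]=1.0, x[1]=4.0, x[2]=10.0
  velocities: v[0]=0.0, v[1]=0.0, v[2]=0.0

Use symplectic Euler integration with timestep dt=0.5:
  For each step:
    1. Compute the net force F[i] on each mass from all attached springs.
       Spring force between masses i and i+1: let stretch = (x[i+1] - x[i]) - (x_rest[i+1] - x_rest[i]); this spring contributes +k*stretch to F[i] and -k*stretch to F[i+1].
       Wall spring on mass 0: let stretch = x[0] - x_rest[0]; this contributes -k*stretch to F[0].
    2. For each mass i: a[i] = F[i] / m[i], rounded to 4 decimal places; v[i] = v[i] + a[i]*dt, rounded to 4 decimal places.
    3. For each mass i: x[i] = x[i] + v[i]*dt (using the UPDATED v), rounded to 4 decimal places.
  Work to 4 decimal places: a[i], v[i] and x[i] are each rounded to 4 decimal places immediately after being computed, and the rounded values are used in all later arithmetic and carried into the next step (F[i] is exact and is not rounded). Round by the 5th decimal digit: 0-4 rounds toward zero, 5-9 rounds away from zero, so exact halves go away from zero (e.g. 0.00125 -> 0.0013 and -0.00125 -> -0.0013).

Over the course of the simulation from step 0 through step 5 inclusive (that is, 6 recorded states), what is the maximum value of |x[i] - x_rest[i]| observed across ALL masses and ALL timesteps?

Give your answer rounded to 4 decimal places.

Answer: 2.1719

Derivation:
Step 0: x=[1.0000 4.0000 10.0000] v=[0.0000 0.0000 0.0000]
Step 1: x=[1.5000 4.7500 9.2500] v=[1.0000 1.5000 -1.5000]
Step 2: x=[2.4375 5.8125 8.1250] v=[1.8750 2.1250 -2.2500]
Step 3: x=[3.6094 6.6094 7.1719] v=[2.3438 1.5938 -1.9063]
Step 4: x=[4.6290 6.7970 6.8281] v=[2.0391 0.3751 -0.6876]
Step 5: x=[5.0333 6.4503 7.2266] v=[0.8086 -0.6934 0.7969]
Max displacement = 2.1719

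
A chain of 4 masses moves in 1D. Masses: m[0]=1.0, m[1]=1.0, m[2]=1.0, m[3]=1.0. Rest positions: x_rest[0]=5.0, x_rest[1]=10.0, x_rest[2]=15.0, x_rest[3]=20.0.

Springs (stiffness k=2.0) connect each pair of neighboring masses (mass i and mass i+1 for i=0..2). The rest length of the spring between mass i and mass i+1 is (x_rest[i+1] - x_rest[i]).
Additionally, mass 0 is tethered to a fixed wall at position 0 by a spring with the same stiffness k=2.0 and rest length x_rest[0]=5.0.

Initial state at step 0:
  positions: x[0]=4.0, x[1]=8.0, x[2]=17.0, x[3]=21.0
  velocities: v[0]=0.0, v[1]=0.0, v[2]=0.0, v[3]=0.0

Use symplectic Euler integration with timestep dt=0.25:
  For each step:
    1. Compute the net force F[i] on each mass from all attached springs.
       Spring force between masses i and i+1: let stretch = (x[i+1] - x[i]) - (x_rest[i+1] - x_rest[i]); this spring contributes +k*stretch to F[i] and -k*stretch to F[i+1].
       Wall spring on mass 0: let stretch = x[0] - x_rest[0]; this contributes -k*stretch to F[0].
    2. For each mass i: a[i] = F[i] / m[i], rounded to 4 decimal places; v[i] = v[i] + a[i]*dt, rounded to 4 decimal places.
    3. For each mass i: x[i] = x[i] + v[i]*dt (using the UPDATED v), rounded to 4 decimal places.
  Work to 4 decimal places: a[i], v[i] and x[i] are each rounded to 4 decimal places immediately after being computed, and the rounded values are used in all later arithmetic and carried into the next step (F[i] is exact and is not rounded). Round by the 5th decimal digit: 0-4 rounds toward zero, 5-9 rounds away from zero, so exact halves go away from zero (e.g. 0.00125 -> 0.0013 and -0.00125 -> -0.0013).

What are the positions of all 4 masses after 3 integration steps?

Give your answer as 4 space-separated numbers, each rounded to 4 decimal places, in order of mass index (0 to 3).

Step 0: x=[4.0000 8.0000 17.0000 21.0000] v=[0.0000 0.0000 0.0000 0.0000]
Step 1: x=[4.0000 8.6250 16.3750 21.1250] v=[0.0000 2.5000 -2.5000 0.5000]
Step 2: x=[4.0781 9.6406 15.3750 21.2813] v=[0.3125 4.0625 -4.0000 0.6250]
Step 3: x=[4.3418 10.6777 14.3965 21.3243] v=[1.0547 4.1485 -3.9141 0.1719]

Answer: 4.3418 10.6777 14.3965 21.3243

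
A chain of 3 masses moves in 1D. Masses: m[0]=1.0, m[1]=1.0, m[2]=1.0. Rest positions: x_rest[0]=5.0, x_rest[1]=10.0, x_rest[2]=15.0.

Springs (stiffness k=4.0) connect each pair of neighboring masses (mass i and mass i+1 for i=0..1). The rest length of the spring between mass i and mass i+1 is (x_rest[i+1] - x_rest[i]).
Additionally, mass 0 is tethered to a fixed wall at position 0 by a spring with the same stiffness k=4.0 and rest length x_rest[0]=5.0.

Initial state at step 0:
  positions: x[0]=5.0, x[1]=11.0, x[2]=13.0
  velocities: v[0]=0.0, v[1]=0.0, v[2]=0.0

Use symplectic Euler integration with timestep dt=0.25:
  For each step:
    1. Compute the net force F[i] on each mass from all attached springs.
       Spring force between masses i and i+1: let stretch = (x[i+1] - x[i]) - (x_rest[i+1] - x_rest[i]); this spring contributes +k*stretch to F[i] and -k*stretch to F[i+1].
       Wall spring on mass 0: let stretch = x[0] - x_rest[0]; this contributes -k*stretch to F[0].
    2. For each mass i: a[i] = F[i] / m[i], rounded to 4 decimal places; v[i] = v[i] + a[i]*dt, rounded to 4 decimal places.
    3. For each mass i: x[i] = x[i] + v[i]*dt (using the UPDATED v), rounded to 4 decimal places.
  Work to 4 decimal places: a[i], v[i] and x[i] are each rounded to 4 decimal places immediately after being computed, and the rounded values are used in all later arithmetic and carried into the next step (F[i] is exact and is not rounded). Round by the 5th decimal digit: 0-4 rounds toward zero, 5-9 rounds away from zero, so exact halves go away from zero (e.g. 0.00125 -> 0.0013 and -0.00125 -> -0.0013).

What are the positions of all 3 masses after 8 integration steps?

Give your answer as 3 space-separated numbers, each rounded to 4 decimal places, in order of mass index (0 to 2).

Answer: 5.9098 10.3904 14.6665

Derivation:
Step 0: x=[5.0000 11.0000 13.0000] v=[0.0000 0.0000 0.0000]
Step 1: x=[5.2500 10.0000 13.7500] v=[1.0000 -4.0000 3.0000]
Step 2: x=[5.3750 8.7500 14.8125] v=[0.5000 -5.0000 4.2500]
Step 3: x=[5.0000 8.1719 15.6094] v=[-1.5000 -2.3125 3.1875]
Step 4: x=[4.1680 8.6602 15.7969] v=[-3.3281 1.9531 0.7500]
Step 5: x=[3.4170 9.8096 15.4502] v=[-3.0039 4.5976 -1.3867]
Step 6: x=[3.4099 10.7710 14.9434] v=[-0.0283 3.8456 -2.0273]
Step 7: x=[4.3906 10.9352 14.6435] v=[3.9229 0.6569 -1.1997]
Step 8: x=[5.9098 10.3904 14.6665] v=[6.0769 -2.1794 0.0920]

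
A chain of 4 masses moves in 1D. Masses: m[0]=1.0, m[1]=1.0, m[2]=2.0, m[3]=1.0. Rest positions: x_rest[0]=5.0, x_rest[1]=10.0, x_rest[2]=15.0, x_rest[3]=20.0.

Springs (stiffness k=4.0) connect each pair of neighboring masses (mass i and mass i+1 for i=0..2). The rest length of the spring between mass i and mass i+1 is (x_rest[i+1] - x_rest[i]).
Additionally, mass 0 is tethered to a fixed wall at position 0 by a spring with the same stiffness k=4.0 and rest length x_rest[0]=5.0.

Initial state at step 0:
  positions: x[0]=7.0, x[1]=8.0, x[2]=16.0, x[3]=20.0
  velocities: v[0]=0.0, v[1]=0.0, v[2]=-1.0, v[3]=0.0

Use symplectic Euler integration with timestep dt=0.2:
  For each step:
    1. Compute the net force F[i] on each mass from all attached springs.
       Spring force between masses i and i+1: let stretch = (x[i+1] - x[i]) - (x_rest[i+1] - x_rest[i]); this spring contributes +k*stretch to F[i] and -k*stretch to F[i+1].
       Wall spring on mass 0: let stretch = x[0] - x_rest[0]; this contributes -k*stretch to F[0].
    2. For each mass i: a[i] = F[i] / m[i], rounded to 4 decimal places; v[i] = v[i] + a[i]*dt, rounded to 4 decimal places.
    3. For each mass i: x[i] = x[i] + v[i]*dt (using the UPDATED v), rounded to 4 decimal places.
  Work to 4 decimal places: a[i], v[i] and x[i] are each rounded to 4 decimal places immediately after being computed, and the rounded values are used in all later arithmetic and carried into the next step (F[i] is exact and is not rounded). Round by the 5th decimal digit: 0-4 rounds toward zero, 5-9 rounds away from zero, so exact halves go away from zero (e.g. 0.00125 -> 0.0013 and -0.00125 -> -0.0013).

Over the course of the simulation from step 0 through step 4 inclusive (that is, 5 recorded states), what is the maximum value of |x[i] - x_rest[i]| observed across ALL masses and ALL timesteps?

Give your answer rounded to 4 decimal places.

Answer: 2.3533

Derivation:
Step 0: x=[7.0000 8.0000 16.0000 20.0000] v=[0.0000 0.0000 -1.0000 0.0000]
Step 1: x=[6.0400 9.1200 15.4800 20.1600] v=[-4.8000 5.6000 -2.6000 0.8000]
Step 2: x=[4.6064 10.7648 14.8256 20.3712] v=[-7.1680 8.2240 -3.2720 1.0560]
Step 3: x=[3.4211 12.0740 14.2900 20.4951] v=[-5.9264 6.5459 -2.6781 0.6195]
Step 4: x=[3.0729 12.3533 14.0735 20.4262] v=[-1.7410 1.3964 -1.0825 -0.3446]
Max displacement = 2.3533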